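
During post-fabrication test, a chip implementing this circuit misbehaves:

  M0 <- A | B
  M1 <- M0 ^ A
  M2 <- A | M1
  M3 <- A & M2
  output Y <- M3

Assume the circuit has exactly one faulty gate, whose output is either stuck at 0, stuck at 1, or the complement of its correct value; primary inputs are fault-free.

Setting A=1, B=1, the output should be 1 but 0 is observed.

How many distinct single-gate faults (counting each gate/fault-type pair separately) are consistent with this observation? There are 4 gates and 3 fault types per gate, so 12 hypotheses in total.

4

Fault-free: M0=1, M1=0, M2=1, M3=1 → 1. Observed 0.
  M0 stuck-at-0: output 1 ✗
  M0 stuck-at-1: output 1 ✗
  M0 inverted output: output 1 ✗
  M1 stuck-at-0: output 1 ✗
  M1 stuck-at-1: output 1 ✗
  M1 inverted output: output 1 ✗
  M2 stuck-at-0: output 0 ✓
  M2 stuck-at-1: output 1 ✗
  M2 inverted output: output 0 ✓
  M3 stuck-at-0: output 0 ✓
  M3 stuck-at-1: output 1 ✗
  M3 inverted output: output 0 ✓
Consistent faults: {M2 stuck-at-0, M2 inverted output, M3 stuck-at-0, M3 inverted output} — 4 in all.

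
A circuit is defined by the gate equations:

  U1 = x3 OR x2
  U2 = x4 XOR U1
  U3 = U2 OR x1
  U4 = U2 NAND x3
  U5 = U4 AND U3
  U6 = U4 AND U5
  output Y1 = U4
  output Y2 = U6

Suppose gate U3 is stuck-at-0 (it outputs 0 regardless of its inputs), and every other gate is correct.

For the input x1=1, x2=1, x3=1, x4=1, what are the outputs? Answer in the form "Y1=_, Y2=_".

Propagate with U3 forced: U1=1, U2=0, U3=0 [stuck-at-0], U4=1, U5=0, U6=0.
So the outputs are Y1=1, Y2=0. (Without the fault they would be Y1=1, Y2=1.)

Y1=1, Y2=0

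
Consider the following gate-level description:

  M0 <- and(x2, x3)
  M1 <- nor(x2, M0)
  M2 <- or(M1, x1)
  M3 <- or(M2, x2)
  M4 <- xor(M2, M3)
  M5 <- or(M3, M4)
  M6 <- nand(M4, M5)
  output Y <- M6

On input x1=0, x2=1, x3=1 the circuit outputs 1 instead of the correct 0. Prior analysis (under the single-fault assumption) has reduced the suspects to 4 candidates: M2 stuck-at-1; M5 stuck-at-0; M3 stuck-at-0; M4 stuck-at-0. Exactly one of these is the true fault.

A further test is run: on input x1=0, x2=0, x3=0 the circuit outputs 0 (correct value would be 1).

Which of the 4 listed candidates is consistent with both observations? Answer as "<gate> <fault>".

M3 stuck-at-0

Evaluate each candidate on input x1=0, x2=0, x3=0:
  M2 stuck-at-1: M0=0, M1=1, M2=1 [stuck-at-1], M3=1, M4=0, M5=1, M6=1 → 1 — eliminated
  M5 stuck-at-0: M0=0, M1=1, M2=1, M3=1, M4=0, M5=0 [stuck-at-0], M6=1 → 1 — eliminated
  M3 stuck-at-0: M0=0, M1=1, M2=1, M3=0 [stuck-at-0], M4=1, M5=1, M6=0 → 0 — matches
  M4 stuck-at-0: M0=0, M1=1, M2=1, M3=1, M4=0 [stuck-at-0], M5=1, M6=1 → 1 — eliminated
Only M3 stuck-at-0 reproduces the observed 0.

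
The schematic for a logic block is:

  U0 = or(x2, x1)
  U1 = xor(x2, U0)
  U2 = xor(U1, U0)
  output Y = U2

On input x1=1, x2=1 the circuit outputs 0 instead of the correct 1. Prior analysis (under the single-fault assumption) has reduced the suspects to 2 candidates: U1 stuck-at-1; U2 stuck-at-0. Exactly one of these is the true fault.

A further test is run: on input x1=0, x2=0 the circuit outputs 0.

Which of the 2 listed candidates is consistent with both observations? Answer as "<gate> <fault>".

Evaluate each candidate on input x1=0, x2=0:
  U1 stuck-at-1: U0=0, U1=1 [stuck-at-1], U2=1 → 1 — eliminated
  U2 stuck-at-0: U0=0, U1=0, U2=0 [stuck-at-0] → 0 — matches
Only U2 stuck-at-0 reproduces the observed 0.

U2 stuck-at-0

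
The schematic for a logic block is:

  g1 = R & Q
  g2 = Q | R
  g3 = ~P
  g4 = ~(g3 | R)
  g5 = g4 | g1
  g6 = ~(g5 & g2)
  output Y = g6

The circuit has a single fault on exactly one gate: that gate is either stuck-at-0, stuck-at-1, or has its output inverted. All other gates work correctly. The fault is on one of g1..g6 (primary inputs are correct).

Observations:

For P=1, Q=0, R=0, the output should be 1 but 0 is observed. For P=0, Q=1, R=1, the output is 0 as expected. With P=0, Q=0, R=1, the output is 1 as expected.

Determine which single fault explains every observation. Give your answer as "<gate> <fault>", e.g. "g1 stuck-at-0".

Fault-free values for test 1 (P=1, Q=0, R=0): g1=0, g2=0, g3=0, g4=1, g5=1, g6=1, giving Y=1. Observed 0.
Test 1: faults giving observed 0 are {g2 stuck-at-1, g2 inverted output, g6 stuck-at-0, g6 inverted output}.
Test 2 (P=0, Q=1, R=1): fault-free g1=1, g2=1, g3=1, g4=0, g5=1, g6=0 → 0; observed 0. Eliminates g2 inverted output, g6 inverted output.
Test 3 (P=0, Q=0, R=1): fault-free g1=0, g2=1, g3=1, g4=0, g5=0, g6=1 → 1; observed 1. Eliminates g6 stuck-at-0.
Only g2 stuck-at-1 is consistent with every test.

g2 stuck-at-1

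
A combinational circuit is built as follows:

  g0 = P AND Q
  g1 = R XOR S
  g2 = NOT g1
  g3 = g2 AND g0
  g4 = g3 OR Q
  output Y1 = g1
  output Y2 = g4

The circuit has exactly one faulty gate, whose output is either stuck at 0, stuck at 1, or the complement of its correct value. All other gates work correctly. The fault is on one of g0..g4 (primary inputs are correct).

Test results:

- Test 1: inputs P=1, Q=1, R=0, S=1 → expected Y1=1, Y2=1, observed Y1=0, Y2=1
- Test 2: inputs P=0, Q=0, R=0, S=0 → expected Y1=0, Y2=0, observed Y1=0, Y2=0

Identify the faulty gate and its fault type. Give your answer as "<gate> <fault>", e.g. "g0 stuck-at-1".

Fault-free values for test 1 (P=1, Q=1, R=0, S=1): g0=1, g1=1, g2=0, g3=0, g4=1, giving Y1=1, Y2=1. Observed Y1=0, Y2=1.
Test 1: faults giving observed Y1=0, Y2=1 are {g1 stuck-at-0, g1 inverted output}.
Test 2 (P=0, Q=0, R=0, S=0): fault-free g0=0, g1=0, g2=1, g3=0, g4=0 → Y1=0, Y2=0; observed Y1=0, Y2=0. Eliminates g1 inverted output.
Only g1 stuck-at-0 is consistent with every test.

g1 stuck-at-0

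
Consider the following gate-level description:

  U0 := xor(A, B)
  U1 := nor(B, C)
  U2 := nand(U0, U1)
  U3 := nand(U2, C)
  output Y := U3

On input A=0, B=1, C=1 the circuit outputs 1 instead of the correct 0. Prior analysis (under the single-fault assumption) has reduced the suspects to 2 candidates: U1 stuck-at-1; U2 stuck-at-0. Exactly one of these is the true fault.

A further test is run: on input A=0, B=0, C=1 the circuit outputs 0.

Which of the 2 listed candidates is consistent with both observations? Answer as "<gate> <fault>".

Evaluate each candidate on input A=0, B=0, C=1:
  U1 stuck-at-1: U0=0, U1=1 [stuck-at-1], U2=1, U3=0 → 0 — matches
  U2 stuck-at-0: U0=0, U1=0, U2=0 [stuck-at-0], U3=1 → 1 — eliminated
Only U1 stuck-at-1 reproduces the observed 0.

U1 stuck-at-1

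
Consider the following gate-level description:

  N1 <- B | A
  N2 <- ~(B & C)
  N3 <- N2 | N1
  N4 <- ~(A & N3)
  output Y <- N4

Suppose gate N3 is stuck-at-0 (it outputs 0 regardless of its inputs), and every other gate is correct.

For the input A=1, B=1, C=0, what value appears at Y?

Propagate with N3 forced: N1=1, N2=1, N3=0 [stuck-at-0], N4=1.
So Y = 1. (Without the fault it would be 0.)

1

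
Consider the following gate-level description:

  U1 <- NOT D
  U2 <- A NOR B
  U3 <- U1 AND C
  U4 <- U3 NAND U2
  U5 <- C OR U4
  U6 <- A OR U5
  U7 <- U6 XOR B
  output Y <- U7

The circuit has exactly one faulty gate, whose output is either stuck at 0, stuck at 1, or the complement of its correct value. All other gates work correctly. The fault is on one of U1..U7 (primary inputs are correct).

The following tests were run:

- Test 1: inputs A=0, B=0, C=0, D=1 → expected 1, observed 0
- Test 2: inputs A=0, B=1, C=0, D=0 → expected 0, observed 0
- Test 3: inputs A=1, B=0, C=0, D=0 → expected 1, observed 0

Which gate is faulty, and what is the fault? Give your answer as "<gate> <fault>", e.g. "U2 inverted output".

U7 stuck-at-0

Fault-free values for test 1 (A=0, B=0, C=0, D=1): U1=0, U2=1, U3=0, U4=1, U5=1, U6=1, U7=1, giving Y=1. Observed 0.
Test 1: faults giving observed 0 are {U3 stuck-at-1, U3 inverted output, U4 stuck-at-0, U4 inverted output, U5 stuck-at-0, U5 inverted output, U6 stuck-at-0, U6 inverted output, U7 stuck-at-0, U7 inverted output}.
Test 2 (A=0, B=1, C=0, D=0): fault-free U1=1, U2=0, U3=0, U4=1, U5=1, U6=1, U7=0 → 0; observed 0. Eliminates U4 stuck-at-0, U4 inverted output, U5 stuck-at-0, U5 inverted output, U6 stuck-at-0, U6 inverted output, U7 inverted output.
Test 3 (A=1, B=0, C=0, D=0): fault-free U1=1, U2=0, U3=0, U4=1, U5=1, U6=1, U7=1 → 1; observed 0. Eliminates U3 stuck-at-1, U3 inverted output.
Only U7 stuck-at-0 is consistent with every test.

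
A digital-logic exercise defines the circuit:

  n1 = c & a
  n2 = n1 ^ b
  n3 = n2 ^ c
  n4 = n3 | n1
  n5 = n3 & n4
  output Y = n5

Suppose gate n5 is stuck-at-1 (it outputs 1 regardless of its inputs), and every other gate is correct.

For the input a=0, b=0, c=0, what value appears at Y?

Propagate with n5 forced: n1=0, n2=0, n3=0, n4=0, n5=1 [stuck-at-1].
So Y = 1. (Without the fault it would be 0.)

1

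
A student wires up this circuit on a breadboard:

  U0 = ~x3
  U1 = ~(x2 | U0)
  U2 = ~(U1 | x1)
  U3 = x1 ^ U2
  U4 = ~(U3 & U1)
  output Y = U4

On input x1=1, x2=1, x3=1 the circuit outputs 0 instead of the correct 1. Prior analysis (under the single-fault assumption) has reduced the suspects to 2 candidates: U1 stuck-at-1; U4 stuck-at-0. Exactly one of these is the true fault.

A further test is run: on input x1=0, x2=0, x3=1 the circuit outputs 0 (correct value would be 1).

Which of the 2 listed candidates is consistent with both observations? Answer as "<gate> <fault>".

U4 stuck-at-0

Evaluate each candidate on input x1=0, x2=0, x3=1:
  U1 stuck-at-1: U0=0, U1=1 [stuck-at-1], U2=0, U3=0, U4=1 → 1 — eliminated
  U4 stuck-at-0: U0=0, U1=1, U2=0, U3=0, U4=0 [stuck-at-0] → 0 — matches
Only U4 stuck-at-0 reproduces the observed 0.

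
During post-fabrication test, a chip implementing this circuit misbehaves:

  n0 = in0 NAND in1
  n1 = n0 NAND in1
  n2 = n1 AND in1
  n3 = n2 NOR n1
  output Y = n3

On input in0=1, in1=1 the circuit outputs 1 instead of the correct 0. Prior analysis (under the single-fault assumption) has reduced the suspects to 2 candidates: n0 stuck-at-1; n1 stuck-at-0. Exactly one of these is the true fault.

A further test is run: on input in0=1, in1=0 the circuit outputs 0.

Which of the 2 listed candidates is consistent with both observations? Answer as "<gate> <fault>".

n0 stuck-at-1

Evaluate each candidate on input in0=1, in1=0:
  n0 stuck-at-1: n0=1 [stuck-at-1], n1=1, n2=0, n3=0 → 0 — matches
  n1 stuck-at-0: n0=1, n1=0 [stuck-at-0], n2=0, n3=1 → 1 — eliminated
Only n0 stuck-at-1 reproduces the observed 0.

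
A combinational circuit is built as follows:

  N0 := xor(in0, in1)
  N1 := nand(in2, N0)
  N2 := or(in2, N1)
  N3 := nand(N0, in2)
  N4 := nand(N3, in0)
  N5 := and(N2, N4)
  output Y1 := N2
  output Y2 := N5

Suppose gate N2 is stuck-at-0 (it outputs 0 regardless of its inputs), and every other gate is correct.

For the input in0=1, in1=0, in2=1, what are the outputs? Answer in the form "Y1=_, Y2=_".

Y1=0, Y2=0

Propagate with N2 forced: N0=1, N1=0, N2=0 [stuck-at-0], N3=0, N4=1, N5=0.
So the outputs are Y1=0, Y2=0. (Without the fault they would be Y1=1, Y2=1.)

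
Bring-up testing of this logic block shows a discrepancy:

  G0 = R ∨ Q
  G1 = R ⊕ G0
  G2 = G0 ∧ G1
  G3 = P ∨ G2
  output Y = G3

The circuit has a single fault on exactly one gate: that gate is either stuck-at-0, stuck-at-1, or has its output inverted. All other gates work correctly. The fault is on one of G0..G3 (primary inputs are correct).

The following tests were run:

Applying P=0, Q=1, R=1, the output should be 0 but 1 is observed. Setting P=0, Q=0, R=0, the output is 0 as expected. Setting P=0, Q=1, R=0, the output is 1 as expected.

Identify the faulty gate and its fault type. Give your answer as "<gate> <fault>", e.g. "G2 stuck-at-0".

G1 stuck-at-1

Fault-free values for test 1 (P=0, Q=1, R=1): G0=1, G1=0, G2=0, G3=0, giving Y=0. Observed 1.
Test 1: faults giving observed 1 are {G1 stuck-at-1, G1 inverted output, G2 stuck-at-1, G2 inverted output, G3 stuck-at-1, G3 inverted output}.
Test 2 (P=0, Q=0, R=0): fault-free G0=0, G1=0, G2=0, G3=0 → 0; observed 0. Eliminates G2 stuck-at-1, G2 inverted output, G3 stuck-at-1, G3 inverted output.
Test 3 (P=0, Q=1, R=0): fault-free G0=1, G1=1, G2=1, G3=1 → 1; observed 1. Eliminates G1 inverted output.
Only G1 stuck-at-1 is consistent with every test.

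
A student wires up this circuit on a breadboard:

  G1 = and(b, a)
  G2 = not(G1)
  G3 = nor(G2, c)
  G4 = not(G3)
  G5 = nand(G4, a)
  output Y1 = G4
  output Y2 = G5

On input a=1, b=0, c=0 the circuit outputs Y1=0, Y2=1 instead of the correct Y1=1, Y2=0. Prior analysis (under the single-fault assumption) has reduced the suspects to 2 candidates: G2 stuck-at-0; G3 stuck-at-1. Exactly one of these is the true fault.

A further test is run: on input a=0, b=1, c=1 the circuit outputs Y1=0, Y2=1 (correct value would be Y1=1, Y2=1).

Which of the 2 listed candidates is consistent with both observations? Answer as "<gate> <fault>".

G3 stuck-at-1

Evaluate each candidate on input a=0, b=1, c=1:
  G2 stuck-at-0: G1=0, G2=0 [stuck-at-0], G3=0, G4=1, G5=1 → Y1=1, Y2=1 — eliminated
  G3 stuck-at-1: G1=0, G2=1, G3=1 [stuck-at-1], G4=0, G5=1 → Y1=0, Y2=1 — matches
Only G3 stuck-at-1 reproduces the observed Y1=0, Y2=1.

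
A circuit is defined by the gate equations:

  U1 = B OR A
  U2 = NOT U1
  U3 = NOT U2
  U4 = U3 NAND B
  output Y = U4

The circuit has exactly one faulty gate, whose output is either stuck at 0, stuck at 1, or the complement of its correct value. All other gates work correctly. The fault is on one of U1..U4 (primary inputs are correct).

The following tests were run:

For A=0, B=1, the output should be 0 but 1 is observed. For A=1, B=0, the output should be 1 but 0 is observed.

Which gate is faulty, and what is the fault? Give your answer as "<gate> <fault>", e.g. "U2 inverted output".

Fault-free values for test 1 (A=0, B=1): U1=1, U2=0, U3=1, U4=0, giving Y=0. Observed 1.
Test 1: faults giving observed 1 are {U1 stuck-at-0, U1 inverted output, U2 stuck-at-1, U2 inverted output, U3 stuck-at-0, U3 inverted output, U4 stuck-at-1, U4 inverted output}.
Test 2 (A=1, B=0): fault-free U1=1, U2=0, U3=1, U4=1 → 1; observed 0. Eliminates U1 stuck-at-0, U1 inverted output, U2 stuck-at-1, U2 inverted output, U3 stuck-at-0, U3 inverted output, U4 stuck-at-1.
Only U4 inverted output is consistent with every test.

U4 inverted output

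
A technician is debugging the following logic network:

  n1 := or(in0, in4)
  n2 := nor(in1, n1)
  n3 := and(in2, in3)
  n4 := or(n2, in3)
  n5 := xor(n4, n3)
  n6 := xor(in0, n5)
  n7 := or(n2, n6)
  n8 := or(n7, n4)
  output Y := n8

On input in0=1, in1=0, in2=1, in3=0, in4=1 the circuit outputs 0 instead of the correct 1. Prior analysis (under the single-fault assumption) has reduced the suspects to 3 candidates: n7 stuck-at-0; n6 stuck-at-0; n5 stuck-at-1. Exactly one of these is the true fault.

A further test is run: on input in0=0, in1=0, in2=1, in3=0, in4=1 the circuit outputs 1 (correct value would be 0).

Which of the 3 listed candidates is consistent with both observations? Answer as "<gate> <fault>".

n5 stuck-at-1

Evaluate each candidate on input in0=0, in1=0, in2=1, in3=0, in4=1:
  n7 stuck-at-0: n1=1, n2=0, n3=0, n4=0, n5=0, n6=0, n7=0 [stuck-at-0], n8=0 → 0 — eliminated
  n6 stuck-at-0: n1=1, n2=0, n3=0, n4=0, n5=0, n6=0 [stuck-at-0], n7=0, n8=0 → 0 — eliminated
  n5 stuck-at-1: n1=1, n2=0, n3=0, n4=0, n5=1 [stuck-at-1], n6=1, n7=1, n8=1 → 1 — matches
Only n5 stuck-at-1 reproduces the observed 1.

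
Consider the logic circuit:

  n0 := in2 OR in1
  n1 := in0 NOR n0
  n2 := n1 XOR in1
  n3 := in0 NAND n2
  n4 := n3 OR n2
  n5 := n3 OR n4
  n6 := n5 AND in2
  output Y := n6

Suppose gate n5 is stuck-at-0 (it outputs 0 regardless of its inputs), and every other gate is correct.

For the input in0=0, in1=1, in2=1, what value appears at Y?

0

Propagate with n5 forced: n0=1, n1=0, n2=1, n3=1, n4=1, n5=0 [stuck-at-0], n6=0.
So Y = 0. (Without the fault it would be 1.)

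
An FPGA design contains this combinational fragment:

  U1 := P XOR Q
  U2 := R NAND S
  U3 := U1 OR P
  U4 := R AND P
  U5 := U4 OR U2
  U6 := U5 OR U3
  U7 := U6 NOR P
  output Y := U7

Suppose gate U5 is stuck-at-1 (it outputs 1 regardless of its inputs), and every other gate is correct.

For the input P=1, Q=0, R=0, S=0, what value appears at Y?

Propagate with U5 forced: U1=1, U2=1, U3=1, U4=0, U5=1 [stuck-at-1], U6=1, U7=0.
So Y = 0. (Same as the fault-free value — the fault is masked on this input.)

0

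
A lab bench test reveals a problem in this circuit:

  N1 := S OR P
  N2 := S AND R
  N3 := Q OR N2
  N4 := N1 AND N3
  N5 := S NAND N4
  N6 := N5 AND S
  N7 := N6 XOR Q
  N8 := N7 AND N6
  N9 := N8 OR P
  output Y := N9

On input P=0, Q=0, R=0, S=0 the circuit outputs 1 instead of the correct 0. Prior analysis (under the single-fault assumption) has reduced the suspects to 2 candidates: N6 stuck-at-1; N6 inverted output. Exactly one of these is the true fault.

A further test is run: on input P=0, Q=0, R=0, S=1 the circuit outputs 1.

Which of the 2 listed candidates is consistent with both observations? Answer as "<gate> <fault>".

N6 stuck-at-1

Evaluate each candidate on input P=0, Q=0, R=0, S=1:
  N6 stuck-at-1: N1=1, N2=0, N3=0, N4=0, N5=1, N6=1 [stuck-at-1], N7=1, N8=1, N9=1 → 1 — matches
  N6 inverted output: N1=1, N2=0, N3=0, N4=0, N5=1, N6=0 [inverted output], N7=0, N8=0, N9=0 → 0 — eliminated
Only N6 stuck-at-1 reproduces the observed 1.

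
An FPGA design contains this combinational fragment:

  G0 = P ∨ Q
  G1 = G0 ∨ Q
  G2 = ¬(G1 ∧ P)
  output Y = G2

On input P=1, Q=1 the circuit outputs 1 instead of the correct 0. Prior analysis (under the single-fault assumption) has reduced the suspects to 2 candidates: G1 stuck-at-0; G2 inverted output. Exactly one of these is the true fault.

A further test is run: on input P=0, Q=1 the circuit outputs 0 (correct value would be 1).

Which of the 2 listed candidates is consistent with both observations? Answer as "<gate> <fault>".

Evaluate each candidate on input P=0, Q=1:
  G1 stuck-at-0: G0=1, G1=0 [stuck-at-0], G2=1 → 1 — eliminated
  G2 inverted output: G0=1, G1=1, G2=0 [inverted output] → 0 — matches
Only G2 inverted output reproduces the observed 0.

G2 inverted output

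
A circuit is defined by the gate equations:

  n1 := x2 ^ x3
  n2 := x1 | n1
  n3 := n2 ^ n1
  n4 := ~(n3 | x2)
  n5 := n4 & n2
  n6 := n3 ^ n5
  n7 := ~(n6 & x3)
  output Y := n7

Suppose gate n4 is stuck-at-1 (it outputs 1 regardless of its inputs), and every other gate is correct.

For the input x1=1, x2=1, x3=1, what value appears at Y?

1

Propagate with n4 forced: n1=0, n2=1, n3=1, n4=1 [stuck-at-1], n5=1, n6=0, n7=1.
So Y = 1. (Without the fault it would be 0.)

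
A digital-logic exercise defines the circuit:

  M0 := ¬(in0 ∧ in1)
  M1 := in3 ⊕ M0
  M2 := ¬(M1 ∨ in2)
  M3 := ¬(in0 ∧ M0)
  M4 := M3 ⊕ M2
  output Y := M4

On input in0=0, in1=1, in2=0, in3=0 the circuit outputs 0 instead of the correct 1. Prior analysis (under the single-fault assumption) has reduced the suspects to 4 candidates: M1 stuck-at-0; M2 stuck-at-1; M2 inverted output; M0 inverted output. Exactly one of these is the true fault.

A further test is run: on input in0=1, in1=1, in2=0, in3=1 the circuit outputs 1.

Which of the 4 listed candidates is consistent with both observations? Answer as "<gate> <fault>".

Evaluate each candidate on input in0=1, in1=1, in2=0, in3=1:
  M1 stuck-at-0: M0=0, M1=0 [stuck-at-0], M2=1, M3=1, M4=0 → 0 — eliminated
  M2 stuck-at-1: M0=0, M1=1, M2=1 [stuck-at-1], M3=1, M4=0 → 0 — eliminated
  M2 inverted output: M0=0, M1=1, M2=1 [inverted output], M3=1, M4=0 → 0 — eliminated
  M0 inverted output: M0=1 [inverted output], M1=0, M2=1, M3=0, M4=1 → 1 — matches
Only M0 inverted output reproduces the observed 1.

M0 inverted output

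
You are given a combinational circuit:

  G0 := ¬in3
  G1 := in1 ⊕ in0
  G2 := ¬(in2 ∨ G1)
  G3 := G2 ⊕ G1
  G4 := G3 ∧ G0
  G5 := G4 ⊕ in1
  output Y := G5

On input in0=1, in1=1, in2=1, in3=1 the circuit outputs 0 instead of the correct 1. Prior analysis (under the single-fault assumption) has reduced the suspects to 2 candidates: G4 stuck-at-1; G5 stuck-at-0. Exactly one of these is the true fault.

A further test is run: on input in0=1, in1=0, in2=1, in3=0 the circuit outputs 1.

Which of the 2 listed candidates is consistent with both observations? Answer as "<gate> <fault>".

G4 stuck-at-1

Evaluate each candidate on input in0=1, in1=0, in2=1, in3=0:
  G4 stuck-at-1: G0=1, G1=1, G2=0, G3=1, G4=1 [stuck-at-1], G5=1 → 1 — matches
  G5 stuck-at-0: G0=1, G1=1, G2=0, G3=1, G4=1, G5=0 [stuck-at-0] → 0 — eliminated
Only G4 stuck-at-1 reproduces the observed 1.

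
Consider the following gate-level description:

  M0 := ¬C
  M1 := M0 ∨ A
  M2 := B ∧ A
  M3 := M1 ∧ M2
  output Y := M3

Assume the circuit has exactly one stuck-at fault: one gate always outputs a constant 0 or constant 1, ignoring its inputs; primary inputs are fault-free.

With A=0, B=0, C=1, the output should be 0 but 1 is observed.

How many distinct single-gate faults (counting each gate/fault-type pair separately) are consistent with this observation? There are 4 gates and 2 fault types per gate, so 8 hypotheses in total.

1

Fault-free: M0=0, M1=0, M2=0, M3=0 → 0. Observed 1.
  M0 stuck-at-0: output 0 ✗
  M0 stuck-at-1: output 0 ✗
  M1 stuck-at-0: output 0 ✗
  M1 stuck-at-1: output 0 ✗
  M2 stuck-at-0: output 0 ✗
  M2 stuck-at-1: output 0 ✗
  M3 stuck-at-0: output 0 ✗
  M3 stuck-at-1: output 1 ✓
Consistent faults: {M3 stuck-at-1} — 1 in all.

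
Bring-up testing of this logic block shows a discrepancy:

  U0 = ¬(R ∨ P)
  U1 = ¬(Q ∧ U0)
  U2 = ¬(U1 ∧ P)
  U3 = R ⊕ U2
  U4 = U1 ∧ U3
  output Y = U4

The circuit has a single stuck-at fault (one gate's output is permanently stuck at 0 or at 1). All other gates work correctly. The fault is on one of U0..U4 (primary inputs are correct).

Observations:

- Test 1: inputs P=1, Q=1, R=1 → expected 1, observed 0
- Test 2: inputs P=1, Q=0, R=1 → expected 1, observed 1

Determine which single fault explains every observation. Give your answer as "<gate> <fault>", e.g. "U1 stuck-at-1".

Fault-free values for test 1 (P=1, Q=1, R=1): U0=0, U1=1, U2=0, U3=1, U4=1, giving Y=1. Observed 0.
Test 1: faults giving observed 0 are {U0 stuck-at-1, U1 stuck-at-0, U2 stuck-at-1, U3 stuck-at-0, U4 stuck-at-0}.
Test 2 (P=1, Q=0, R=1): fault-free U0=0, U1=1, U2=0, U3=1, U4=1 → 1; observed 1. Eliminates U1 stuck-at-0, U2 stuck-at-1, U3 stuck-at-0, U4 stuck-at-0.
Only U0 stuck-at-1 is consistent with every test.

U0 stuck-at-1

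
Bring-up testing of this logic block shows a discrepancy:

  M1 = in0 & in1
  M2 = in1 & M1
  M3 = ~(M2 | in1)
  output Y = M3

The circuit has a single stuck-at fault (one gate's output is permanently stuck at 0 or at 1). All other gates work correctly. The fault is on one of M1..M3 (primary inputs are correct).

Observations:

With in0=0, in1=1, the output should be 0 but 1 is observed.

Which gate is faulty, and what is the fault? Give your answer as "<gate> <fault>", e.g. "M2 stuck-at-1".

Fault-free values for test 1 (in0=0, in1=1): M1=0, M2=0, M3=0, giving Y=0. Observed 1.
Test 1: faults giving observed 1 are {M3 stuck-at-1}.
Only M3 stuck-at-1 is consistent with every test.

M3 stuck-at-1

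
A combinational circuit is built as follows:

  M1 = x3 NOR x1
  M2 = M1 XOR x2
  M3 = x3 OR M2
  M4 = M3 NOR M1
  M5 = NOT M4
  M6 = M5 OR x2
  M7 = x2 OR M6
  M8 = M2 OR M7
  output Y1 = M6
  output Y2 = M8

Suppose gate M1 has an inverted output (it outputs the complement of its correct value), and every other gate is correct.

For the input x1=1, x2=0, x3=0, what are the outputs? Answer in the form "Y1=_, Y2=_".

Propagate with M1 forced: M1=1 [inverted output], M2=1, M3=1, M4=0, M5=1, M6=1, M7=1, M8=1.
So the outputs are Y1=1, Y2=1. (Without the fault they would be Y1=0, Y2=0.)

Y1=1, Y2=1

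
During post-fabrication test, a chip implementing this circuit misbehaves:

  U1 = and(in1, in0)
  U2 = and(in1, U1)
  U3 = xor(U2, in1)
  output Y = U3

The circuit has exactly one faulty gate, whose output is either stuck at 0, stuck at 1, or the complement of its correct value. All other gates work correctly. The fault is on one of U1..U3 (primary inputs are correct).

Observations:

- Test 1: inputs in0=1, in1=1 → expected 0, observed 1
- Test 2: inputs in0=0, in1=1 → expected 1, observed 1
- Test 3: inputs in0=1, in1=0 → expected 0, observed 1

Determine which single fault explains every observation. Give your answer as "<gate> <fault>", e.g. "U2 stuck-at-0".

U3 stuck-at-1

Fault-free values for test 1 (in0=1, in1=1): U1=1, U2=1, U3=0, giving Y=0. Observed 1.
Test 1: faults giving observed 1 are {U1 stuck-at-0, U1 inverted output, U2 stuck-at-0, U2 inverted output, U3 stuck-at-1, U3 inverted output}.
Test 2 (in0=0, in1=1): fault-free U1=0, U2=0, U3=1 → 1; observed 1. Eliminates U1 inverted output, U2 inverted output, U3 inverted output.
Test 3 (in0=1, in1=0): fault-free U1=0, U2=0, U3=0 → 0; observed 1. Eliminates U1 stuck-at-0, U2 stuck-at-0.
Only U3 stuck-at-1 is consistent with every test.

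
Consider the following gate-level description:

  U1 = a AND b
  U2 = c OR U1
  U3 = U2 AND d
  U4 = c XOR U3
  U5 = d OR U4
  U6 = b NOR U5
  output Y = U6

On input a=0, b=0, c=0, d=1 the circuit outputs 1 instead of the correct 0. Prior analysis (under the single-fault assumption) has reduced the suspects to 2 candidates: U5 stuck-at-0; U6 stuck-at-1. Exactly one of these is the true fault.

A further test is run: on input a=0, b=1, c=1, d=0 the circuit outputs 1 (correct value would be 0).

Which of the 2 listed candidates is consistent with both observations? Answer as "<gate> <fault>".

Evaluate each candidate on input a=0, b=1, c=1, d=0:
  U5 stuck-at-0: U1=0, U2=1, U3=0, U4=1, U5=0 [stuck-at-0], U6=0 → 0 — eliminated
  U6 stuck-at-1: U1=0, U2=1, U3=0, U4=1, U5=1, U6=1 [stuck-at-1] → 1 — matches
Only U6 stuck-at-1 reproduces the observed 1.

U6 stuck-at-1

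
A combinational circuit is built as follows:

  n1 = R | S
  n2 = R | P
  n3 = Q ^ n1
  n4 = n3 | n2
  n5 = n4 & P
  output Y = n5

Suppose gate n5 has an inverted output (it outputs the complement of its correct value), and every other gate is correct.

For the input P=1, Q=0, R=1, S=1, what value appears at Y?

0

Propagate with n5 forced: n1=1, n2=1, n3=1, n4=1, n5=0 [inverted output].
So Y = 0. (Without the fault it would be 1.)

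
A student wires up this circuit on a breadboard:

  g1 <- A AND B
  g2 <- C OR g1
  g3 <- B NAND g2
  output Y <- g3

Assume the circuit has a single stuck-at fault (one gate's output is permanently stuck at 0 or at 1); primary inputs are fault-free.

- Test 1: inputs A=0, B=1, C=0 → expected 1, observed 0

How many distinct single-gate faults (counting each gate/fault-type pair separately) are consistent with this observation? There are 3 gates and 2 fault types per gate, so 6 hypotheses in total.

3

Fault-free: g1=0, g2=0, g3=1 → 1. Observed 0.
  g1 stuck-at-0: output 1 ✗
  g1 stuck-at-1: output 0 ✓
  g2 stuck-at-0: output 1 ✗
  g2 stuck-at-1: output 0 ✓
  g3 stuck-at-0: output 0 ✓
  g3 stuck-at-1: output 1 ✗
Consistent faults: {g1 stuck-at-1, g2 stuck-at-1, g3 stuck-at-0} — 3 in all.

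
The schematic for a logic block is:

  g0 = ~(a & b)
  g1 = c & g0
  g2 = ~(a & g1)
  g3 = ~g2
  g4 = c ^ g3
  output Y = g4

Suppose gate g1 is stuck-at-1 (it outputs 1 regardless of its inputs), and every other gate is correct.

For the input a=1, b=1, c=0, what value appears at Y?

Propagate with g1 forced: g0=0, g1=1 [stuck-at-1], g2=0, g3=1, g4=1.
So Y = 1. (Without the fault it would be 0.)

1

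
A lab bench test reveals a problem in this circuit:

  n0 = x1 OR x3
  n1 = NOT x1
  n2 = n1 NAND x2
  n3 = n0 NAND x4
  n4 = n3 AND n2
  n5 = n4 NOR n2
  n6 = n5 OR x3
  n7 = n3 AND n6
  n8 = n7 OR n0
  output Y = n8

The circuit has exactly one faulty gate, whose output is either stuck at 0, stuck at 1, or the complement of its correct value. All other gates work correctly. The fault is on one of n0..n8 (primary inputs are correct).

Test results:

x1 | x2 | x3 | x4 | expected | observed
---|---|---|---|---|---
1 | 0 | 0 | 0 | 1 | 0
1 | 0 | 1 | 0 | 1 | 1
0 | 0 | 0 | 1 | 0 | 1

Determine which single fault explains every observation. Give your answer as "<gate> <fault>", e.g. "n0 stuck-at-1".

Fault-free values for test 1 (x1=1, x2=0, x3=0, x4=0): n0=1, n1=0, n2=1, n3=1, n4=1, n5=0, n6=0, n7=0, n8=1, giving Y=1. Observed 0.
Test 1: faults giving observed 0 are {n0 stuck-at-0, n0 inverted output, n8 stuck-at-0, n8 inverted output}.
Test 2 (x1=1, x2=0, x3=1, x4=0): fault-free n0=1, n1=0, n2=1, n3=1, n4=1, n5=0, n6=1, n7=1, n8=1 → 1; observed 1. Eliminates n8 stuck-at-0, n8 inverted output.
Test 3 (x1=0, x2=0, x3=0, x4=1): fault-free n0=0, n1=1, n2=1, n3=1, n4=1, n5=0, n6=0, n7=0, n8=0 → 0; observed 1. Eliminates n0 stuck-at-0.
Only n0 inverted output is consistent with every test.

n0 inverted output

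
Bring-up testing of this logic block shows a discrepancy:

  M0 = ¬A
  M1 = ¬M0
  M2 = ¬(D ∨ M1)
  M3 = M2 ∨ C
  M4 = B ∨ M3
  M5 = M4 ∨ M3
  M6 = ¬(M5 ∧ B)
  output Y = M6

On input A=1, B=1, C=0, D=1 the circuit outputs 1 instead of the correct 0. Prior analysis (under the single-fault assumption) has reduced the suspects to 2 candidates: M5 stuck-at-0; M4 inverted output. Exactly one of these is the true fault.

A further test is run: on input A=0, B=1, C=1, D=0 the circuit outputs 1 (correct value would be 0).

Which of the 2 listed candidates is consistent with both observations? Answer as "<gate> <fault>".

M5 stuck-at-0

Evaluate each candidate on input A=0, B=1, C=1, D=0:
  M5 stuck-at-0: M0=1, M1=0, M2=1, M3=1, M4=1, M5=0 [stuck-at-0], M6=1 → 1 — matches
  M4 inverted output: M0=1, M1=0, M2=1, M3=1, M4=0 [inverted output], M5=1, M6=0 → 0 — eliminated
Only M5 stuck-at-0 reproduces the observed 1.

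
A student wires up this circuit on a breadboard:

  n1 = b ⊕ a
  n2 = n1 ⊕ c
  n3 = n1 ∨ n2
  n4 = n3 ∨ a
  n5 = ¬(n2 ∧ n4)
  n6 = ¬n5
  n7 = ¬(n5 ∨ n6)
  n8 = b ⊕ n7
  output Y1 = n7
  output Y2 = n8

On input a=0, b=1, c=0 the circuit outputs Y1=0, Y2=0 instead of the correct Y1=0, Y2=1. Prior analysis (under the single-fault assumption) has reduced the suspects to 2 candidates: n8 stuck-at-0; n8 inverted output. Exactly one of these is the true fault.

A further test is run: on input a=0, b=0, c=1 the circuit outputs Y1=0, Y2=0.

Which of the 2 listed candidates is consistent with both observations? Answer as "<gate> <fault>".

n8 stuck-at-0

Evaluate each candidate on input a=0, b=0, c=1:
  n8 stuck-at-0: n1=0, n2=1, n3=1, n4=1, n5=0, n6=1, n7=0, n8=0 [stuck-at-0] → Y1=0, Y2=0 — matches
  n8 inverted output: n1=0, n2=1, n3=1, n4=1, n5=0, n6=1, n7=0, n8=1 [inverted output] → Y1=0, Y2=1 — eliminated
Only n8 stuck-at-0 reproduces the observed Y1=0, Y2=0.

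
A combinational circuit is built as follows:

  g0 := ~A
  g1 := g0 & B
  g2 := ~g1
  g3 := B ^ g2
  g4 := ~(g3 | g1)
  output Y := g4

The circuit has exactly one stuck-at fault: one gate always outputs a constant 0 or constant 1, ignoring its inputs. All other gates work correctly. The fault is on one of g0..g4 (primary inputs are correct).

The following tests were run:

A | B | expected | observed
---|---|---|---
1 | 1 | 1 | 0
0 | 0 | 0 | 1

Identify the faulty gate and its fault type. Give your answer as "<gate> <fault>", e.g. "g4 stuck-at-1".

g2 stuck-at-0

Fault-free values for test 1 (A=1, B=1): g0=0, g1=0, g2=1, g3=0, g4=1, giving Y=1. Observed 0.
Test 1: faults giving observed 0 are {g0 stuck-at-1, g1 stuck-at-1, g2 stuck-at-0, g3 stuck-at-1, g4 stuck-at-0}.
Test 2 (A=0, B=0): fault-free g0=1, g1=0, g2=1, g3=1, g4=0 → 0; observed 1. Eliminates g0 stuck-at-1, g1 stuck-at-1, g3 stuck-at-1, g4 stuck-at-0.
Only g2 stuck-at-0 is consistent with every test.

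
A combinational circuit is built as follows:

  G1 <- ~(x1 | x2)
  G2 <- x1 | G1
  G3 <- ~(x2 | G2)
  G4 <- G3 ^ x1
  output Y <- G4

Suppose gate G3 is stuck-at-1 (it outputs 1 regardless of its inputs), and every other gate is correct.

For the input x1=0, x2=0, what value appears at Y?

Propagate with G3 forced: G1=1, G2=1, G3=1 [stuck-at-1], G4=1.
So Y = 1. (Without the fault it would be 0.)

1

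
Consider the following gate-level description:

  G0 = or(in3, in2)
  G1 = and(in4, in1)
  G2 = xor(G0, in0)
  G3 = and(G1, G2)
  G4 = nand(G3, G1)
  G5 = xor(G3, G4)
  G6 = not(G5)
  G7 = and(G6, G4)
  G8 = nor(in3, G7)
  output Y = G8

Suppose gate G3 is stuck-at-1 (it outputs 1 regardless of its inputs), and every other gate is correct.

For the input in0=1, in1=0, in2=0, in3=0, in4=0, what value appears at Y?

0

Propagate with G3 forced: G0=0, G1=0, G2=1, G3=1 [stuck-at-1], G4=1, G5=0, G6=1, G7=1, G8=0.
So Y = 0. (Without the fault it would be 1.)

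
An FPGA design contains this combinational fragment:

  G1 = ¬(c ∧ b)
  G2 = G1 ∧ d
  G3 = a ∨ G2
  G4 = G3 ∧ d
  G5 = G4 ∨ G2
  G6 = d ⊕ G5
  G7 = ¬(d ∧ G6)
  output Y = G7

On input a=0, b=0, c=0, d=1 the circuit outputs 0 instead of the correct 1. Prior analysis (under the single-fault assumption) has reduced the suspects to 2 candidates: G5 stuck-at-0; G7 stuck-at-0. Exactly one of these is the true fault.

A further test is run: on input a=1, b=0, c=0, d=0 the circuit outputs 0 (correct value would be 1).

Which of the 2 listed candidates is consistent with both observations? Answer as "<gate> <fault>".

Evaluate each candidate on input a=1, b=0, c=0, d=0:
  G5 stuck-at-0: G1=1, G2=0, G3=1, G4=0, G5=0 [stuck-at-0], G6=0, G7=1 → 1 — eliminated
  G7 stuck-at-0: G1=1, G2=0, G3=1, G4=0, G5=0, G6=0, G7=0 [stuck-at-0] → 0 — matches
Only G7 stuck-at-0 reproduces the observed 0.

G7 stuck-at-0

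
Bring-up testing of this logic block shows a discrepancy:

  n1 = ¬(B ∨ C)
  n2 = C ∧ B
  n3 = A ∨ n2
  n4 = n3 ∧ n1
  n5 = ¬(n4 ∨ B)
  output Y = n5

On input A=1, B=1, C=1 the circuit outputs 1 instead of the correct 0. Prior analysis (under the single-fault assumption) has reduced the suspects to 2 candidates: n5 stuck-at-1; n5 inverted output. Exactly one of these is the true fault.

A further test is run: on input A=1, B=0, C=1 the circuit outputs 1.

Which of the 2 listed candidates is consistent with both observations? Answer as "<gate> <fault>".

n5 stuck-at-1

Evaluate each candidate on input A=1, B=0, C=1:
  n5 stuck-at-1: n1=0, n2=0, n3=1, n4=0, n5=1 [stuck-at-1] → 1 — matches
  n5 inverted output: n1=0, n2=0, n3=1, n4=0, n5=0 [inverted output] → 0 — eliminated
Only n5 stuck-at-1 reproduces the observed 1.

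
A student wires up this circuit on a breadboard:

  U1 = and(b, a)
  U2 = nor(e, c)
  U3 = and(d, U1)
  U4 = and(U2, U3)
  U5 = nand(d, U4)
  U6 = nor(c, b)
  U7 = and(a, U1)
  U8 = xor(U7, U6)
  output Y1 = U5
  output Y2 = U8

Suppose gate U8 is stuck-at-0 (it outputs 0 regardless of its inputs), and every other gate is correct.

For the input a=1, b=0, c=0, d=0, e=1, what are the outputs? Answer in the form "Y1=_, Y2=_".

Propagate with U8 forced: U1=0, U2=0, U3=0, U4=0, U5=1, U6=1, U7=0, U8=0 [stuck-at-0].
So the outputs are Y1=1, Y2=0. (Without the fault they would be Y1=1, Y2=1.)

Y1=1, Y2=0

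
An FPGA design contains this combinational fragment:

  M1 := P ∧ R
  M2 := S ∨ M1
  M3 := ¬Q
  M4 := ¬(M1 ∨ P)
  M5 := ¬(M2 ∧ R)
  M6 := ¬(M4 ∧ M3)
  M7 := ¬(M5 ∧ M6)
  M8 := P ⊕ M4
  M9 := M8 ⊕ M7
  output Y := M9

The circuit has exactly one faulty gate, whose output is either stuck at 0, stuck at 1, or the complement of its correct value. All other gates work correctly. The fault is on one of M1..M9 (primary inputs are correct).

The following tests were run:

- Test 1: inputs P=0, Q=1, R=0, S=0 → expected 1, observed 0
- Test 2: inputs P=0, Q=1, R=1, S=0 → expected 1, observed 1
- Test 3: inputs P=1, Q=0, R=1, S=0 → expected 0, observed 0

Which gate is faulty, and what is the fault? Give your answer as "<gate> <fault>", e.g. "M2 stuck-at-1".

Fault-free values for test 1 (P=0, Q=1, R=0, S=0): M1=0, M2=0, M3=0, M4=1, M5=1, M6=1, M7=0, M8=1, M9=1, giving Y=1. Observed 0.
Test 1: faults giving observed 0 are {M1 stuck-at-1, M1 inverted output, M3 stuck-at-1, M3 inverted output, M4 stuck-at-0, M4 inverted output, M5 stuck-at-0, M5 inverted output, M6 stuck-at-0, M6 inverted output, M7 stuck-at-1, M7 inverted output, M8 stuck-at-0, M8 inverted output, M9 stuck-at-0, M9 inverted output}.
Test 2 (P=0, Q=1, R=1, S=0): fault-free M1=0, M2=0, M3=0, M4=1, M5=1, M6=1, M7=0, M8=1, M9=1 → 1; observed 1. Eliminates M3 stuck-at-1, M3 inverted output, M4 stuck-at-0, M4 inverted output, M5 stuck-at-0, M5 inverted output, M6 stuck-at-0, M6 inverted output, M7 stuck-at-1, M7 inverted output, M8 stuck-at-0, M8 inverted output, M9 stuck-at-0, M9 inverted output.
Test 3 (P=1, Q=0, R=1, S=0): fault-free M1=1, M2=1, M3=1, M4=0, M5=0, M6=1, M7=1, M8=1, M9=0 → 0; observed 0. Eliminates M1 inverted output.
Only M1 stuck-at-1 is consistent with every test.

M1 stuck-at-1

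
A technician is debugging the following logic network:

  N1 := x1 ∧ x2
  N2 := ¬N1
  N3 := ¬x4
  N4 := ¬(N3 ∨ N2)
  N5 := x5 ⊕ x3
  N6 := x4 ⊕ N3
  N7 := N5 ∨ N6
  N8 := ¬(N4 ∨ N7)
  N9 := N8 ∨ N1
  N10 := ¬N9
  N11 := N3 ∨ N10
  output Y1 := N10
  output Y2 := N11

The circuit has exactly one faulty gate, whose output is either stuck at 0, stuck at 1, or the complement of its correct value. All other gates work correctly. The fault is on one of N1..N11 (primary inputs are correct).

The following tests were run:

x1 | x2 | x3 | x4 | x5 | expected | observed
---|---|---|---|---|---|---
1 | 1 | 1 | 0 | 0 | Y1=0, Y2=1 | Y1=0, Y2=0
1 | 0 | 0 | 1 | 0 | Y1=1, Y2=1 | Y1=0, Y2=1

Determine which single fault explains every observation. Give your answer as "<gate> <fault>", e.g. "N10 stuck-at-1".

Fault-free values for test 1 (x1=1, x2=1, x3=1, x4=0, x5=0): N1=1, N2=0, N3=1, N4=0, N5=1, N6=1, N7=1, N8=0, N9=1, N10=0, N11=1, giving Y1=0, Y2=1. Observed Y1=0, Y2=0.
Test 1: faults giving observed Y1=0, Y2=0 are {N3 stuck-at-0, N3 inverted output, N11 stuck-at-0, N11 inverted output}.
Test 2 (x1=1, x2=0, x3=0, x4=1, x5=0): fault-free N1=0, N2=1, N3=0, N4=0, N5=0, N6=1, N7=1, N8=0, N9=0, N10=1, N11=1 → Y1=1, Y2=1; observed Y1=0, Y2=1. Eliminates N3 stuck-at-0, N11 stuck-at-0, N11 inverted output.
Only N3 inverted output is consistent with every test.

N3 inverted output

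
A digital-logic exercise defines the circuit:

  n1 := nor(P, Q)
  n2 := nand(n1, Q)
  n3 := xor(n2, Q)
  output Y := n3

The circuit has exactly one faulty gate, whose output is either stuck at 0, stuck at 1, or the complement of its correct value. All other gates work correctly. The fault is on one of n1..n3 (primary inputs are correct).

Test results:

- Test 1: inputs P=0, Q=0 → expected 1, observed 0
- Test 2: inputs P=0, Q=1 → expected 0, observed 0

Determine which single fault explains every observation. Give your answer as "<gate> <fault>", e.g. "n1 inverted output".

Fault-free values for test 1 (P=0, Q=0): n1=1, n2=1, n3=1, giving Y=1. Observed 0.
Test 1: faults giving observed 0 are {n2 stuck-at-0, n2 inverted output, n3 stuck-at-0, n3 inverted output}.
Test 2 (P=0, Q=1): fault-free n1=0, n2=1, n3=0 → 0; observed 0. Eliminates n2 stuck-at-0, n2 inverted output, n3 inverted output.
Only n3 stuck-at-0 is consistent with every test.

n3 stuck-at-0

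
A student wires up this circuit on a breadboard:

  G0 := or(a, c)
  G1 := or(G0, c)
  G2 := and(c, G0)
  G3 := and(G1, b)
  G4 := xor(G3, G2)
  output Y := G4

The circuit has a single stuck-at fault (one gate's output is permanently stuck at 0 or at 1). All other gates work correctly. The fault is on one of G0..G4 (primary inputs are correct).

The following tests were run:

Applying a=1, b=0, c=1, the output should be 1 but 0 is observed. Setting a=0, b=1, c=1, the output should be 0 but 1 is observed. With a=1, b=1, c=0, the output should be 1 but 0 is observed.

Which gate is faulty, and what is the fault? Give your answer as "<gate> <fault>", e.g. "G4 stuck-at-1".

Fault-free values for test 1 (a=1, b=0, c=1): G0=1, G1=1, G2=1, G3=0, G4=1, giving Y=1. Observed 0.
Test 1: faults giving observed 0 are {G0 stuck-at-0, G2 stuck-at-0, G3 stuck-at-1, G4 stuck-at-0}.
Test 2 (a=0, b=1, c=1): fault-free G0=1, G1=1, G2=1, G3=1, G4=0 → 0; observed 1. Eliminates G3 stuck-at-1, G4 stuck-at-0.
Test 3 (a=1, b=1, c=0): fault-free G0=1, G1=1, G2=0, G3=1, G4=1 → 1; observed 0. Eliminates G2 stuck-at-0.
Only G0 stuck-at-0 is consistent with every test.

G0 stuck-at-0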